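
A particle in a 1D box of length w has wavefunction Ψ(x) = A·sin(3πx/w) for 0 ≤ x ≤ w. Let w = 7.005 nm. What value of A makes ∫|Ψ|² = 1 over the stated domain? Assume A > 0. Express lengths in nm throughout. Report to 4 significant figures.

We need A² ∫|f|² dx = 1, taking the integral from 0 to w.
∫|Ψ|² dx = A²·(w/2).
So A² = (w/2)^(−1).
Substituting w = 7.005 gives A² = 0.28551, so A = 0.53433.

A ≈ 0.5343 nm^(-1/2)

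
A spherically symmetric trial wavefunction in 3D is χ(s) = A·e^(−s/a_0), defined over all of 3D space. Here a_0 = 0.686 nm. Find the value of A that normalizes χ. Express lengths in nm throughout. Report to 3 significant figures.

A ≈ 0.993 nm^(-3/2)

Normalization requires ∫|χ|² 4πs² ds = 1, integrated from 0 to ∞.
In 3D with spherical symmetry the volume element is 4πs² ds.
Using ∫₀^∞ sⁿ e^(−αs) ds = n!/αⁿ⁺¹, ∫|χ|² 4πs² ds = A²·(π·a_0^3).
So A² = (π·a_0^3)^(−1).
Substituting a_0 = 0.686 gives A² = 0.9860, so A = 0.9930.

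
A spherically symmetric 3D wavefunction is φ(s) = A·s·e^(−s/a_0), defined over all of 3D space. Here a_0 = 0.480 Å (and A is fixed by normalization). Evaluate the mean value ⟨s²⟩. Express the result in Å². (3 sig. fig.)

⟨s²⟩ = ∫ s^2 |φ|² 4πs² ds over the full domain.
Using ∫₀^∞ sⁿ e^(−αs) ds = n!/αⁿ⁺¹, evaluating both integrals, ⟨s²⟩ = 15·a_0^2/2.
Putting a_0 = 0.480 gives 1.728.

⟨s^2⟩ ≈ 1.73 Å^2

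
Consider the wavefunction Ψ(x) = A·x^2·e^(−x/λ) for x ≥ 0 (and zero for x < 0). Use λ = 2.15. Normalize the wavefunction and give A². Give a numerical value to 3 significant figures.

A^2 ≈ 0.0290

Require ∫ |Ψ|² dx = 1 over the whole domain.
With ∫₀^∞ x^4 e^(−αx) dx = 4!/α^5, carrying out the integral gives A² · 3·λ^5/4.
Setting this equal to 1 gives A² = 1/(3·λ^5/4).
Substituting λ = 2.15 gives A² = 0.02902, so A = 0.1704.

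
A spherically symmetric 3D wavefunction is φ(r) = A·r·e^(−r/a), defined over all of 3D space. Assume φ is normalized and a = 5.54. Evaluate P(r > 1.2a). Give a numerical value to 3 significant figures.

P ≈ 0.904

P = ∫ |φ|² 4πr² dr over r > 1.2a.
Normalization gives A² = 1/(3·π·a^5).
Substituting u = r/a, A², 4π and the length scale all cancel in the ratio: P = ∫_{1.2}^{∞} u^4·e^(-2·u) du / ∫_{0}^{∞} u^4·e^(-2·u) du.
With ∫ u^4·e^(-2·u) du = -(u^4/2 + u^3 + 3·u^2/2 + 3·u/2 + 3/4)·e^(-2·u) + C, the region integral is ≈ 0.67810 and the full one is 3/4.
This evaluates to P = 0.9041.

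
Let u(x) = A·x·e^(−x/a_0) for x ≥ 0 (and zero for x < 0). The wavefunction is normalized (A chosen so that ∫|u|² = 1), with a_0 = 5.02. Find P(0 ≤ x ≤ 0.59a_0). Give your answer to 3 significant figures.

P ≈ 0.116

|u|² is the probability density, so P = ∫_{0}^{0.59a_0} |u|² dx.
Since A² = 1/(a_0^3/4), this is the region integral divided by the full normalization integral.
In terms of t = x/a_0 (A² and the length scale cancel between numerator and denominator), P = [∫_{0}^{0.59} t^2·e^(-2·t) dt] / [∫_{0}^{∞} t^2·e^(-2·t) dt].
Using ∫ t^2·e^(-2·t) dt = -(2·t^2 + 2·t + 1)·e^(-2·t)/4, the numerator is ≈ 0.029051 and the denominator is 1/4.
This works out to P = 0.1162.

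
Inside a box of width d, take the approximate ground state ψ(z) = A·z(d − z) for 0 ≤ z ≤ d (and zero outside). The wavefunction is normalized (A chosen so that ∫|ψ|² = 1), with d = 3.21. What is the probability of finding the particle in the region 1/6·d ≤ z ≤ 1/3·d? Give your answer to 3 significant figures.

P ≈ 0.174

The probability is P = ∫ |ψ|² dz over [1/6·d, 1/3·d].
With A² fixed by ∫|ψ|² = 1, i.e. A² = (d^5/30)^(−1), substitute and integrate.
In terms of u = z/d (A² and the length scale cancel between numerator and denominator), P = [∫_{1/6}^{1/3} u^2·(1 - u)^2 du] / [∫_{0}^{1} u^2·(1 - u)^2 du].
With ∫ u^2·(1 - u)^2 du = u^3·(6·u^2 - 15·u + 10)/30 + C, the region integral is ≈ 0.0058128 and the full one is 1/30.
The result is P = 113/648.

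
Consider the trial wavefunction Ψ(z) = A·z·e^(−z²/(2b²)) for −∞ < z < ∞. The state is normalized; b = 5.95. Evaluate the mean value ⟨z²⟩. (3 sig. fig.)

⟨z^2⟩ ≈ 53.1

By definition ⟨z²⟩ = ∫ z^2 |Ψ(z)|² dz.
With ∫_{−∞}^{∞} z^(2m) e^(−αz²) dz = (2m−1)!!·√π / (2^m α^(m+1/2)), the ratio of the moment integral to the normalization integral gives ⟨z²⟩ = 3·b^2/2.
Putting b = 5.95 gives 53.10.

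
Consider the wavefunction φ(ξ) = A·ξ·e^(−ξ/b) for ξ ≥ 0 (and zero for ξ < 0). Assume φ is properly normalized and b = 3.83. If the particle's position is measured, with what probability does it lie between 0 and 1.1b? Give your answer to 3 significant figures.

P ≈ 0.377

P = ∫_{0}^{1.1b} |φ(ξ)|² dξ.
Since A² = 1/(b^3/4), this is the region integral divided by the full normalization integral.
Substituting u = ξ/b, A² and the length scale cancel in the ratio: P = ∫_{0}^{1.1} u^2·e^(-2·u) du / ∫_{0}^{∞} u^2·e^(-2·u) du.
With ∫ u^2·e^(-2·u) du = -(2·u^2 + 2·u + 1)·e^(-2·u)/4 + C, the region integral is 1/4 - 281·e^(-11/5)/200 and the full one is 1/4.
The result is P = 0.3773.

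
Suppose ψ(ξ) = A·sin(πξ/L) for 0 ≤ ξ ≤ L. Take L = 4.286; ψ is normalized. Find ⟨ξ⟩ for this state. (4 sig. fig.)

⟨ξ⟩ = ∫ ξ |ψ|² dξ over the full domain.
Using sin²θ = (1 − cos 2θ)/2, evaluating both integrals, ⟨ξ⟩ = L/2.
With L = 4.286, ⟨ξ⟩ = 2.1430.

⟨ξ⟩ ≈ 2.143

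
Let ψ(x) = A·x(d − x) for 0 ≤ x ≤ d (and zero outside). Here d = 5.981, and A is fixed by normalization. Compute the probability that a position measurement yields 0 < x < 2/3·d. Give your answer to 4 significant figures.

|ψ|² is the probability density, so P = ∫_{0}^{2/3·d} |ψ|² dx.
With A² fixed by ∫|ψ|² = 1, i.e. A² = (d^5/30)^(−1), substitute and integrate.
Substituting u = x/d, A² and the length scale cancel in the ratio: P = ∫_{0}^{2/3} u^2·(1 - u)^2 du / ∫_{0}^{1} u^2·(1 - u)^2 du.
Using ∫ u^2·(1 - u)^2 du = u^3·(6·u^2 - 15·u + 10)/30, the numerator is 32/1215 and the denominator is 1/30.
This works out to P = 64/81.

P ≈ 0.7901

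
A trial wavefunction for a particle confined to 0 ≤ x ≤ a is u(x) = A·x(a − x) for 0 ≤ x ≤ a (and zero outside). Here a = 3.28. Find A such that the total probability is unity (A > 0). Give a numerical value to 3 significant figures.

A ≈ 0.281

We need A² ∫|f|² dx = 1, taking the integral from 0 to a.
Carrying out the integral gives A² · a^5/30.
Setting this equal to 1 gives A² = 1/(a^5/30).
Plugging in a = 3.28 yields A = 0.2811.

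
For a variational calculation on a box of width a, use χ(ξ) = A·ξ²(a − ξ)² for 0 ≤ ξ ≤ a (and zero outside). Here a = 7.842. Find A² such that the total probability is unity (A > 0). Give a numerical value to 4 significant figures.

Require ∫ |χ|² dξ = 1 over the whole domain.
Expanding the polynomial and integrating term by term, ∫|χ|² dξ = A²·(a^9/630).
With a = 7.842: A² = 0.0000056169 and A = 0.0023700.

A^2 ≈ 0.000005617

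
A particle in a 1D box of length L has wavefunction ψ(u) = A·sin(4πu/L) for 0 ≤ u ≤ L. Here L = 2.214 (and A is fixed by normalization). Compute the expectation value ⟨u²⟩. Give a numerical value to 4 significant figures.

The expectation value is the |ψ|²-weighted average of u^2: ∫ u^2|ψ|² du.
With ∫₀^L sin²(nπu/L) du = L/2, the ratio of the moment integral to the normalization integral gives ⟨u²⟩ = -L^2/(32·π^2) + L^2/3.
With L = 2.214, ⟨u^2⟩ = 1.6184.

⟨u^2⟩ ≈ 1.618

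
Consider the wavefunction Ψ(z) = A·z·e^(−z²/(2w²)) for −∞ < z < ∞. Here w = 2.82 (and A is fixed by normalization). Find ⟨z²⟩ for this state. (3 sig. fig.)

⟨z^2⟩ ≈ 11.9

⟨z²⟩ = ∫ z^2 |Ψ|² dz over the full domain.
The ratio of the moment integral to the normalization integral gives ⟨z²⟩ = 3·w^2/2.
With w = 2.82, ⟨z^2⟩ = 11.93.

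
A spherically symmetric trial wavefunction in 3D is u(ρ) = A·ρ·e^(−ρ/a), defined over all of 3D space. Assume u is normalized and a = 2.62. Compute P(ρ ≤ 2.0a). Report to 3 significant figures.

With dV = 4πρ²dρ, the probability is ∫|u|² dV over ρ ≤ 2.0a.
Normalization gives A² = 1/(3·π·a^5).
Let t = ρ/a; then A², 4π and the length scale all cancel, so P = ∫_{0}^{2.0} t^4·e^(-2·t) dt ÷ ∫_{0}^{∞} t^4·e^(-2·t) dt.
Using ∫ t^4·e^(-2·t) dt = -(t^4/2 + t^3 + 3·t^2/2 + 3·t/2 + 3/4)·e^(-2·t), the numerator is 3/4 - 103·e^(-4)/4 and the denominator is 3/4.
This evaluates to P = 0.3712.

P ≈ 0.371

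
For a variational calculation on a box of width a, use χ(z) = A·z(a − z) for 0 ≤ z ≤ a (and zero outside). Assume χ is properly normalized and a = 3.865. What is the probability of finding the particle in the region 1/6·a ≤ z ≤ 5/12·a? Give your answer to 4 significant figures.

P = ∫_{1/6·a}^{5/12·a} |χ(z)|² dz.
The normalization integral ∫|χ|²dz over the whole domain equals a^5/30·A², and A² cancels in the ratio.
In terms of u = z/a (A² and the length scale cancel between numerator and denominator), P = [∫_{1/6}^{5/12} u^2·(1 - u)^2 du] / [∫_{0}^{1} u^2·(1 - u)^2 du].
An antiderivative of u^2·(1 - u)^2 is u^3·(6·u^2 - 15·u + 10)/30; evaluating from 1/6 to 5/12 gives ≈ 0.0103709, while the full integral is 1/30.
This works out to P = 0.31113.

P ≈ 0.3111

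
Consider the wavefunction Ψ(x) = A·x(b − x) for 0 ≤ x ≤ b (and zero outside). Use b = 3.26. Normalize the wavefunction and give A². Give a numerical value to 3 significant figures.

Require ∫ |Ψ|² dx = 1 over the whole domain.
Expanding the polynomial and integrating term by term, carrying out the integral gives A² · b^5/30.
Hence A² = 1/[b^5/30].
Plugging in b = 3.26 yields A = 0.2854.

A^2 ≈ 0.0815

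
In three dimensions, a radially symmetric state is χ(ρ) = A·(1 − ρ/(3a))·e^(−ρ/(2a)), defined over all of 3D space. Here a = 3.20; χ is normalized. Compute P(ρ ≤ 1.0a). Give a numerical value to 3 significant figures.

With dV = 4πρ²dρ, the probability is ∫|χ|² dV over ρ ≤ 1.0a.
Normalization gives A² = 1/(8·π·a^3/3).
Substituting u = ρ/a, A², 4π and the length scale all cancel in the ratio: P = ∫_{0}^{1.0} u^2·(1 - u/3)^2·e^(-u) du / ∫_{0}^{∞} u^2·(1 - u/3)^2·e^(-u) du.
An antiderivative of u^2·(1 - u/3)^2·e^(-u) is (-u^4 + 2·u^3 - 3·u^2 - 6·u - 6)·e^(-u)/9; evaluating from 0 to 1.0 gives 2/3 - 14·e^(-1)/9, while the full integral is 2/3.
Taking the ratio yields P = 0.1416.

P ≈ 0.142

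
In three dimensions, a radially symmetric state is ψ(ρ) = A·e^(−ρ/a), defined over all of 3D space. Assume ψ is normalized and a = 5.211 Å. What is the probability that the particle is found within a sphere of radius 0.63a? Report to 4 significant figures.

P ≈ 0.1338

With dV = 4πρ²dρ, the probability is ∫|ψ|² dV over ρ ≤ 0.63a.
The full normalization integral is A²·[π·a^3] = 1, fixing A².
In terms of u = ρ/a (A², 4π and the length scale all cancel between numerator and denominator), P = [∫_{0}^{0.63} u^2·e^(-2·u) du] / [∫_{0}^{∞} u^2·e^(-2·u) du].
Using ∫ u^2·e^(-2·u) du = -(2·u^2 + 2·u + 1)·e^(-2·u)/4, the numerator is ≈ 0.0334443 and the denominator is 1/4.
The region integral divided by the full integral gives P = 0.13378.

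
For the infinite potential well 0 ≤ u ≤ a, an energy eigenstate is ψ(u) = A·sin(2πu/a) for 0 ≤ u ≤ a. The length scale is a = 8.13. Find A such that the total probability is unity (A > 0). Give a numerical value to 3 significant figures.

A ≈ 0.496

Normalization requires ∫|ψ|² du = 1, integrated from 0 to a.
With ψ = A·sin(2πu/a), the integral evaluates to A²·[a/2].
Setting this equal to 1 gives A² = 1/(a/2).
Plugging in a = 8.13 yields A = 0.4960.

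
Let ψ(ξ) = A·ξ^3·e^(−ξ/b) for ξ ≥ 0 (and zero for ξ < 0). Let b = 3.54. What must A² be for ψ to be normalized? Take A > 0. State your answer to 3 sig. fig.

The normalization condition is ∫|ψ|² dξ = 1 from 0 to ∞.
With ∫₀^∞ ξ^6 e^(−αξ) dξ = 6!/α^7, the integral (without the A² prefactor) comes out to 45·b^7/8.
Hence A² = 1/[45·b^7/8].
With b = 3.54: A² = 0.00002552 and A = 0.005052.

A^2 ≈ 0.0000255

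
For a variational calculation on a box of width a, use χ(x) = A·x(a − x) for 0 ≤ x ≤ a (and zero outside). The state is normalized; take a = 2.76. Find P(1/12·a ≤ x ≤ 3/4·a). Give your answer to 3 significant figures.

|χ|² is the probability density, so P = ∫_{1/12·a}^{3/4·a} |χ|² dx.
The normalization integral ∫|χ|²dx over the whole domain equals a^5/30·A², and A² cancels in the ratio.
Let u = x/a; then A² and the length scale cancel, so P = ∫_{1/12}^{3/4} u^2·(1 - u)^2 du ÷ ∫_{0}^{1} u^2·(1 - u)^2 du.
An antiderivative of u^2·(1 - u)^2 is u^3·(6·u^2 - 15·u + 10)/30; evaluating from 1/12 to 3/4 gives ≈ 0.029713, while the full integral is 1/30.
Taking the ratio, P = 4621/5184.

P ≈ 0.891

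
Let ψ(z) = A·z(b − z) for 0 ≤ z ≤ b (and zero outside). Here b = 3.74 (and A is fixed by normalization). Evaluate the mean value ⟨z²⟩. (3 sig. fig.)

The expectation value is the |ψ|²-weighted average of z^2: ∫ z^2|ψ|² dz.
Since the A² factors cancel between numerator and denominator, ⟨z²⟩ = 2·b^2/7.
With b = 3.74, ⟨z^2⟩ = 3.996.

⟨z^2⟩ ≈ 4.00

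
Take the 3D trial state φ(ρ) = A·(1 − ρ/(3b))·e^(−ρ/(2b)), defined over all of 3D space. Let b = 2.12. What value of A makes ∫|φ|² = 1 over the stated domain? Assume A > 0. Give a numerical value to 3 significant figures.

Normalization requires ∫|φ|² 4πρ² dρ = 1, integrated from 0 to ∞.
The integral (without the A² prefactor) comes out to 8·π·b^3/3.
Setting this equal to 1 gives A² = 1/(8·π·b^3/3).
Substituting b = 2.12 gives A² = 0.01253, so A = 0.1119.

A ≈ 0.112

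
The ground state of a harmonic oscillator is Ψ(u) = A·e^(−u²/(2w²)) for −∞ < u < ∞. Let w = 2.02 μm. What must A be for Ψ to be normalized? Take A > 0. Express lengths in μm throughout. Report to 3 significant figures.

Require ∫ |Ψ|² du = 1 over the whole domain.
The integral (without the A² prefactor) comes out to √(π)·w.
Setting this equal to 1 gives A² = 1/(√(π)·w).
With w = 2.02: A² = 0.2793 and A = 0.5285.

A ≈ 0.528 μm^(-1/2)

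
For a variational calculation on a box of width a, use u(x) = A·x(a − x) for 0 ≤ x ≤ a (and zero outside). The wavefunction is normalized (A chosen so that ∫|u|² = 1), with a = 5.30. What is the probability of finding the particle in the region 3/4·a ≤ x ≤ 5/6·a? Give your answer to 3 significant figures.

P = ∫_{3/4·a}^{5/6·a} |u(x)|² dx.
The normalization integral ∫|u|²dx over the whole domain equals a^5/30·A², and A² cancels in the ratio.
In terms of t = x/a (A² and the length scale cancel between numerator and denominator), P = [∫_{3/4}^{5/6} t^2·(1 - t)^2 dt] / [∫_{0}^{1} t^2·(1 - t)^2 dt].
An antiderivative of t^2·(1 - t)^2 is t^3·(6·t^2 - 15·t + 10)/30; evaluating from 3/4 to 5/6 gives ≈ 0.0022674, while the full integral is 1/30.
This works out to P = 0.06802.

P ≈ 0.0680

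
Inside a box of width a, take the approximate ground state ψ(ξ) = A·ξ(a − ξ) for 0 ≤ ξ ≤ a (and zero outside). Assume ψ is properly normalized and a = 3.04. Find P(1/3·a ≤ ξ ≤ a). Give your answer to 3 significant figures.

P ≈ 0.790

P = ∫_{1/3·a}^{a} |ψ(ξ)|² dξ.
Since A² = 1/(a^5/30), this is the region integral divided by the full normalization integral.
Let u = ξ/a; then A² and the length scale cancel, so P = ∫_{1/3}^{1} u^2·(1 - u)^2 du ÷ ∫_{0}^{1} u^2·(1 - u)^2 du.
An antiderivative of u^2·(1 - u)^2 is u^3·(6·u^2 - 15·u + 10)/30; evaluating from 1/3 to 1 gives 32/1215, while the full integral is 1/30.
The result is P = 64/81.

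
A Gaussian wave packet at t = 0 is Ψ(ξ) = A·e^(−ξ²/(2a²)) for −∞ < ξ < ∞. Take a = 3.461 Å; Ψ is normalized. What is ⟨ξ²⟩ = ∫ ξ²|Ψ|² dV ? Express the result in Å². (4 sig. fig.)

⟨ξ^2⟩ ≈ 5.989 Å^2

The expectation value is the |Ψ|²-weighted average of ξ^2: ∫ ξ^2|Ψ|² dξ.
With ∫_{−∞}^{∞} ξ^(2m) e^(−αξ²) dξ = (2m−1)!!·√π / (2^m α^(m+1/2)), the ratio of the moment integral to the normalization integral gives ⟨ξ²⟩ = a^2/2.
Putting a = 3.461 gives 5.9893.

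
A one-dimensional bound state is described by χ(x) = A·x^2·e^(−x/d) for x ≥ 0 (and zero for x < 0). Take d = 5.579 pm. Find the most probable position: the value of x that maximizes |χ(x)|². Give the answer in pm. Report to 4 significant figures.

x ≈ 11.16 pm

Differentiate |χ(x)|² with respect to x and set to zero.
This gives x = 2·d.
With d = 5.579, the most probable position is 11.158 pm.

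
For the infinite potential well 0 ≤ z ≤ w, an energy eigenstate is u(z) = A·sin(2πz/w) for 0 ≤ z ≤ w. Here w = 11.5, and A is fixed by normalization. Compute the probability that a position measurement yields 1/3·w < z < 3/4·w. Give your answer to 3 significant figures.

The probability is P = ∫ |u|² dz over [1/3·w, 3/4·w].
With A² fixed by ∫|u|² = 1, i.e. A² = (w/2)^(−1), substitute and integrate.
Substituting t = z/w, A² and the length scale cancel in the ratio: P = ∫_{1/3}^{3/4} sin(2·π·t)^2 dt / ∫_{0}^{1} sin(2·π·t)^2 dt.
Using ∫ sin(2·π·t)^2 dt = t/2 - sin(4·π·t)/(8·π), the numerator is -√(3)/(16·π) + 5/24 and the denominator is 1/2.
This works out to P = -√(3)/(8·π) + 5/12.

P ≈ 0.348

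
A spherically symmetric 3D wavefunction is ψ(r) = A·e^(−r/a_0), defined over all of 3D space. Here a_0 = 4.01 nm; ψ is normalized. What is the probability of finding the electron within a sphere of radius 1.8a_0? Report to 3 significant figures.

P ≈ 0.697

P = ∫ |ψ|² 4πr² dr over r ≤ 1.8a_0.
The full normalization integral is A²·[π·a_0^3] = 1, fixing A².
In terms of u = r/a_0 (A², 4π and the length scale all cancel between numerator and denominator), P = [∫_{0}^{1.8} u^2·e^(-2·u) du] / [∫_{0}^{∞} u^2·e^(-2·u) du].
An antiderivative of u^2·e^(-2·u) is -(2·u^2 + 2·u + 1)·e^(-2·u)/4; evaluating from 0 to 1.8 gives 1/4 - 277·e^(-18/5)/100, while the full integral is 1/4.
Taking the ratio yields P = 0.6973.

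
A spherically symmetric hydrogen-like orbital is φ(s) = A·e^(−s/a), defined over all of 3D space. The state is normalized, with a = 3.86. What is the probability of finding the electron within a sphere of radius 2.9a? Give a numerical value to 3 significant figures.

Integrate the radial probability density 4πs²|φ|² over s ≤ 2.9a.
The full normalization integral is A²·[π·a^3] = 1, fixing A².
Substituting u = s/a, A², 4π and the length scale all cancel in the ratio: P = ∫_{0}^{2.9} u^2·e^(-2·u) du / ∫_{0}^{∞} u^2·e^(-2·u) du.
With ∫ u^2·e^(-2·u) du = -(2·u^2 + 2·u + 1)·e^(-2·u)/4 + C, the region integral is 1/4 - 1181·e^(-29/5)/200 and the full one is 1/4.
This evaluates to P = 0.9285.

P ≈ 0.928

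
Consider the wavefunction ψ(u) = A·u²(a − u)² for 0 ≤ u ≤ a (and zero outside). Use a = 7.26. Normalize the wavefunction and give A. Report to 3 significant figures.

A ≈ 0.00335

Normalization requires ∫|ψ|² du = 1, integrated from 0 to a.
With ψ = A·u²(a − u)², the integral evaluates to A²·[a^9/630].
With a = 7.26: A² = 0.00001124 and A = 0.003353.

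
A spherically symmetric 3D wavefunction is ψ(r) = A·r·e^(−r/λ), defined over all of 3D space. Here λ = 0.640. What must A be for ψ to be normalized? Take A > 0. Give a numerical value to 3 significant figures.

A ≈ 0.994

The normalization condition is ∫|ψ|² 4πr² dr = 1 from 0 to ∞.
With ψ = A·r·e^(−r/λ), the integral evaluates to A²·[3·π·λ^5].
So A² = (3·π·λ^5)^(−1).
Plugging in λ = 0.640 yields A = 0.9941.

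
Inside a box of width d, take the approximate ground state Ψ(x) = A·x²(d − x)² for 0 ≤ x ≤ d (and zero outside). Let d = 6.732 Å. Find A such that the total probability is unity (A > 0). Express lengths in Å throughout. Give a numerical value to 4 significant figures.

A ≈ 0.004710 Å^(-9/2)

Normalization requires ∫|Ψ|² dx = 1, integrated from 0 to d.
Expanding the polynomial and integrating term by term, carrying out the integral gives A² · d^9/630.
Setting this equal to 1 gives A² = 1/(d^9/630).
Plugging in d = 6.732 yields A = 0.0047100.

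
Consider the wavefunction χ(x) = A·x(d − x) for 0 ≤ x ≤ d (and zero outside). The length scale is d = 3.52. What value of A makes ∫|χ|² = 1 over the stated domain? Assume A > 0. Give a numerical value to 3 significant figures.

A ≈ 0.236

Require ∫ |χ|² dx = 1 over the whole domain.
Carrying out the integral gives A² · d^5/30.
Hence A² = 1/[d^5/30].
Plugging in d = 3.52 yields A = 0.2356.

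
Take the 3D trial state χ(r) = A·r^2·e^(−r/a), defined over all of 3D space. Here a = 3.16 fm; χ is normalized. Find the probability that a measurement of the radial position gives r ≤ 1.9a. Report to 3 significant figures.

P ≈ 0.0909

P = ∫ |χ|² 4πr² dr over r ≤ 1.9a.
A² is fixed by ∫₀^∞ 4πr²|χ|² dr = 1, i.e. A² = (45·π·a^7/2)^(−1).
Let u = r/a; then A², 4π and the length scale all cancel, so P = ∫_{0}^{1.9} u^6·e^(-2·u) du ÷ ∫_{0}^{∞} u^6·e^(-2·u) du.
With ∫ u^6·e^(-2·u) du = -(4·u^6 + 12·u^5 + 30·u^4 + 60·u^3 + 90·u^2 + 90·u + 45)·e^(-2·u)/8 + C, the region integral is ≈ 0.51127 and the full one is 45/8.
Taking the ratio yields P = 0.09089.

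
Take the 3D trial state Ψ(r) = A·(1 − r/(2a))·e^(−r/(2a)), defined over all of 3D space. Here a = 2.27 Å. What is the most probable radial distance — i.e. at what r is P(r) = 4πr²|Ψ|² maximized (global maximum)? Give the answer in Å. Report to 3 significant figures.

r ≈ 11.9 Å

The maximum of P(r) = 4πr²|Ψ|² occurs where its derivative vanishes.
This gives r = a·(√(5) + 3).
With a = 2.27, the most probable radial distance is 11.89 Å.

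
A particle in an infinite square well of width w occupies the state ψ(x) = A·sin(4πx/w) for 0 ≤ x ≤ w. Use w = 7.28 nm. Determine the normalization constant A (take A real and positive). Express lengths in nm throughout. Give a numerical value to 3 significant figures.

The normalization condition is ∫|ψ|² dx = 1 from 0 to w.
The integral (without the A² prefactor) comes out to w/2.
Hence A² = 1/[w/2].
Plugging in w = 7.28 yields A = 0.5241.

A ≈ 0.524 nm^(-1/2)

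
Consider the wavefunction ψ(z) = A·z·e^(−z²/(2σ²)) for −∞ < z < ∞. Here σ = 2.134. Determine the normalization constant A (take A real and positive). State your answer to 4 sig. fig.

We need A² ∫|f|² dz = 1, taking the integral from −∞ to ∞.
Using the Gaussian integral ∫_{−∞}^{∞} e^(−αz²) dz = √(π/α), the integral (without the A² prefactor) comes out to √(π)·σ^3/2.
So A² = (√(π)·σ^3/2)^(−1).
With σ = 2.134: A² = 0.11611 and A = 0.34075.

A ≈ 0.3408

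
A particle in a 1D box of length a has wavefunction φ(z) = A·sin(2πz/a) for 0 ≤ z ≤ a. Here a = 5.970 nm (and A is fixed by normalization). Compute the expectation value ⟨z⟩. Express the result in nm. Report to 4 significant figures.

By definition ⟨z⟩ = ∫ z |φ(z)|² dz.
With ∫₀^a sin²(nπz/a) dz = a/2, since the A² factors cancel between numerator and denominator, ⟨z⟩ = a/2.
Putting a = 5.970 gives 2.9850.

⟨z⟩ ≈ 2.985 nm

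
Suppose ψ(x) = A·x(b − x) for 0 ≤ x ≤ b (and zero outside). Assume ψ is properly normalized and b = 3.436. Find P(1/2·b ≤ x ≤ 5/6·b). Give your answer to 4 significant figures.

|ψ|² is the probability density, so P = ∫_{1/2·b}^{5/6·b} |ψ|² dx.
Since A² = 1/(b^5/30), this is the region integral divided by the full normalization integral.
Substituting u = x/b, A² and the length scale cancel in the ratio: P = ∫_{1/2}^{5/6} u^2·(1 - u)^2 du / ∫_{0}^{1} u^2·(1 - u)^2 du.
An antiderivative of u^2·(1 - u)^2 is u^3·(6·u^2 - 15·u + 10)/30; evaluating from 1/2 to 5/6 gives ≈ 0.0154835, while the full integral is 1/30.
Evaluating gives P = 301/648.

P ≈ 0.4645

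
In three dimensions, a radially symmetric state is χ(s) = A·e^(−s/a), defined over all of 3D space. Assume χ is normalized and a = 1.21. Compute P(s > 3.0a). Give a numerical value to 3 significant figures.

P ≈ 0.0620

P = ∫ |χ|² 4πs² ds over s > 3.0a.
The full normalization integral is A²·[π·a^3] = 1, fixing A².
In terms of u = s/a (A², 4π and the length scale all cancel between numerator and denominator), P = [∫_{3.0}^{∞} u^2·e^(-2·u) du] / [∫_{0}^{∞} u^2·e^(-2·u) du].
Using ∫ u^2·e^(-2·u) du = -(2·u^2 + 2·u + 1)·e^(-2·u)/4, the numerator is 25·e^(-6)/4 and the denominator is 1/4.
Taking the ratio yields P = 0.06197.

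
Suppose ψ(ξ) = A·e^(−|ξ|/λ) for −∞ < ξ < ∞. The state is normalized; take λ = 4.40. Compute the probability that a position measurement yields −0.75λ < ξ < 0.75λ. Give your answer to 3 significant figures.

P ≈ 0.777

P = ∫_{−0.75λ}^{0.75λ} |ψ(ξ)|² dξ.
The normalization integral ∫|ψ|²dξ over the whole domain equals λ·A², and A² cancels in the ratio.
By symmetry take twice the ξ ≥ 0 contribution in numerator and denominator; the 2's cancel. In terms of u = ξ/λ (A² and the length scale cancel between numerator and denominator), P = [∫_{0}^{0.75} e^(-2·u) du] / [∫_{0}^{∞} e^(-2·u) du].
With ∫ e^(-2·u) du = -e^(-2·u)/2 + C, the region integral is 1/2 - e^(-3/2)/2 and the full one is 1/2.
Taking the ratio, P = 0.7769.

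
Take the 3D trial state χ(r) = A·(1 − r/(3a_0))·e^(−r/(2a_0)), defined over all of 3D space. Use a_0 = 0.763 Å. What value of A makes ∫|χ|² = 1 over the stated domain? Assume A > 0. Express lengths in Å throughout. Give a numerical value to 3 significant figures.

A ≈ 0.518 Å^(-3/2)

The normalization condition is ∫|χ|² 4πr² dr = 1 from 0 to ∞.
With ∫₀^∞ r^4 e^(−αr) dr = 4!/α^5, ∫|χ|² 4πr² dr = A²·(8·π·a_0^3/3).
Hence A² = 1/[8·π·a_0^3/3].
Substituting a_0 = 0.763 gives A² = 0.2687, so A = 0.5184.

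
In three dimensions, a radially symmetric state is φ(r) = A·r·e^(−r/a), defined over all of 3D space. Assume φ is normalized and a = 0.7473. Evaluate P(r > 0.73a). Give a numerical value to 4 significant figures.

With dV = 4πr²dr, the probability is ∫|φ|² dV over r > 0.73a.
Normalization gives A² = 1/(3·π·a^5).
Let u = r/a; then A², 4π and the length scale all cancel, so P = ∫_{0.73}^{∞} u^4·e^(-2·u) du ÷ ∫_{0}^{∞} u^4·e^(-2·u) du.
With ∫ u^4·e^(-2·u) du = -(u^4/2 + u^3 + 3·u^2/2 + 3·u/2 + 3/4)·e^(-2·u) + C, the region integral is ≈ 0.737433 and the full one is 3/4.
The region integral divided by the full integral gives P = 0.98324.

P ≈ 0.9832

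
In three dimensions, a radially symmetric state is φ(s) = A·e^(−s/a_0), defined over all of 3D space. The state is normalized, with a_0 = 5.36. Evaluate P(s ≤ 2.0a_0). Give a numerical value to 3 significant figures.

P ≈ 0.762

With dV = 4πs²ds, the probability is ∫|φ|² dV over s ≤ 2.0a_0.
A² is fixed by ∫₀^∞ 4πs²|φ|² ds = 1, i.e. A² = (π·a_0^3)^(−1).
In terms of u = s/a_0 (A², 4π and the length scale all cancel between numerator and denominator), P = [∫_{0}^{2.0} u^2·e^(-2·u) du] / [∫_{0}^{∞} u^2·e^(-2·u) du].
Using ∫ u^2·e^(-2·u) du = -(2·u^2 + 2·u + 1)·e^(-2·u)/4, the numerator is 1/4 - 13·e^(-4)/4 and the denominator is 1/4.
The region integral divided by the full integral gives P = 0.7619.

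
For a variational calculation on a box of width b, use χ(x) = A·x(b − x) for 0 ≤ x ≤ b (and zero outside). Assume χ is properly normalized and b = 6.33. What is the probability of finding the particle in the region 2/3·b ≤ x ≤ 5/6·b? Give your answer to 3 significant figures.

The probability is P = ∫ |χ|² dx over [2/3·b, 5/6·b].
With A² fixed by ∫|χ|² = 1, i.e. A² = (b^5/30)^(−1), substitute and integrate.
Let u = x/b; then A² and the length scale cancel, so P = ∫_{2/3}^{5/6} u^2·(1 - u)^2 du ÷ ∫_{0}^{1} u^2·(1 - u)^2 du.
An antiderivative of u^2·(1 - u)^2 is u^3·(6·u^2 - 15·u + 10)/30; evaluating from 2/3 to 5/6 gives ≈ 0.0058128, while the full integral is 1/30.
Evaluating gives P = 113/648.

P ≈ 0.174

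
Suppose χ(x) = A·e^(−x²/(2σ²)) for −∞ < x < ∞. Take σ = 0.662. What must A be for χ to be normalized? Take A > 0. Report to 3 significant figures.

Normalization requires ∫|χ|² dx = 1, integrated from −∞ to ∞.
Using the Gaussian integral ∫_{−∞}^{∞} e^(−αx²) dx = √(π/α), ∫|χ|² dx = A²·(√(π)·σ).
Plugging in σ = 0.662 yields A = 0.9232.

A ≈ 0.923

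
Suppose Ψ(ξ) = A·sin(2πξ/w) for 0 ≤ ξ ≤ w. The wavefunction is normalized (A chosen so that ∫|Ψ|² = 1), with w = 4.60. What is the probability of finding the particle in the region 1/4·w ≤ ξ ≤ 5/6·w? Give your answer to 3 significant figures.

The probability is P = ∫ |Ψ|² dξ over [1/4·w, 5/6·w].
Since A² = 1/(w/2), this is the region integral divided by the full normalization integral.
In terms of u = ξ/w (A² and the length scale cancel between numerator and denominator), P = [∫_{1/4}^{5/6} sin(2·π·u)^2 du] / [∫_{0}^{1} sin(2·π·u)^2 du].
Using ∫ sin(2·π·u)^2 du = u/2 - sin(4·π·u)/(8·π), the numerator is √(3)/(16·π) + 7/24 and the denominator is 1/2.
Evaluating gives P = √(3)/(8·π) + 7/12.

P ≈ 0.652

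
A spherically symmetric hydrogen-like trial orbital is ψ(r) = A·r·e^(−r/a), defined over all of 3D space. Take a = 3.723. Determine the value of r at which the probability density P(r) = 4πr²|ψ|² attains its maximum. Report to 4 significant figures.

The maximum of P(r) = 4πr²|ψ|² occurs where its derivative vanishes.
This gives r = 2·a.
With a = 3.723, the most probable radial distance is 7.4460.

r ≈ 7.446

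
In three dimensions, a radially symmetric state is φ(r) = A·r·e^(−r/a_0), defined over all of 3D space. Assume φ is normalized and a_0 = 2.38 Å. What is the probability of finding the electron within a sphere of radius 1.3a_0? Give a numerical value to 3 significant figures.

P = ∫ |φ|² 4πr² dr over r ≤ 1.3a_0.
A² is fixed by ∫₀^∞ 4πr²|φ|² dr = 1, i.e. A² = (3·π·a_0^5)^(−1).
Substituting u = r/a_0, A², 4π and the length scale all cancel in the ratio: P = ∫_{0}^{1.3} u^4·e^(-2·u) du / ∫_{0}^{∞} u^4·e^(-2·u) du.
An antiderivative of u^4·e^(-2·u) is -(u^4/2 + u^3 + 3·u^2/2 + 3·u/2 + 3/4)·e^(-2·u); evaluating from 0 to 1.3 gives ≈ 0.091932, while the full integral is 3/4.
The region integral divided by the full integral gives P = 0.1226.

P ≈ 0.123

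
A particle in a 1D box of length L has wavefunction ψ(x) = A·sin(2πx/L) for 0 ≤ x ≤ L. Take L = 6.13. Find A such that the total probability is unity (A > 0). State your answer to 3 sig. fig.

Normalization requires ∫|ψ|² dx = 1, integrated from 0 to L.
∫|ψ|² dx = A²·(L/2).
Plugging in L = 6.13 yields A = 0.5712.

A ≈ 0.571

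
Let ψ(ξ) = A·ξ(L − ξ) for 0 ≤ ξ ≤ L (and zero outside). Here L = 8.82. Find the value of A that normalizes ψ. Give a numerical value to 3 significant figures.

The normalization condition is ∫|ψ|² dξ = 1 from 0 to L.
Expanding the polynomial and integrating term by term, with ψ = A·ξ(L − ξ), the integral evaluates to A²·[L^5/30].
Hence A² = 1/[L^5/30].
Substituting L = 8.82 gives A² = 0.0005621, so A = 0.02371.

A ≈ 0.0237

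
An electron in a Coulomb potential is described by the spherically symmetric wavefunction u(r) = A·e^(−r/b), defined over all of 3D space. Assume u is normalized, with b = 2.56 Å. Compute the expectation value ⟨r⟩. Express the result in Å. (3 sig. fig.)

⟨r⟩ ≈ 3.84 Å

⟨r⟩ = ∫ r |u|² 4πr² dr over the full domain.
Using ∫₀^∞ rⁿ e^(−αr) dr = n!/αⁿ⁺¹, the ratio of the moment integral to the normalization integral gives ⟨r⟩ = 3·b/2.
Putting b = 2.56 gives 3.840.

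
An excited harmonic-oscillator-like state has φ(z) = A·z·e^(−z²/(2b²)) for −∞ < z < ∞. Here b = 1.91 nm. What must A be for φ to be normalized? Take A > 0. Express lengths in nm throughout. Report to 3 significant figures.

We need A² ∫|f|² dz = 1, taking the integral from −∞ to ∞.
With ∫_{−∞}^{∞} z^(2m) e^(−αz²) dz = (2m−1)!!·√π / (2^m α^(m+1/2)), ∫|φ|² dz = A²·(√(π)·b^3/2).
Hence A² = 1/[√(π)·b^3/2].
Substituting b = 1.91 gives A² = 0.1619, so A = 0.4024.

A ≈ 0.402 nm^(-3/2)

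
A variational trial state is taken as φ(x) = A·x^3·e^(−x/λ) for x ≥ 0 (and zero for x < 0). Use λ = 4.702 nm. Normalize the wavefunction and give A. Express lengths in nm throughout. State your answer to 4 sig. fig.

A ≈ 0.001870 nm^(-7/2)

Normalization requires ∫|φ|² dx = 1, integrated from 0 to ∞.
With ∫₀^∞ x^6 e^(−αx) dx = 6!/α^7, the integral (without the A² prefactor) comes out to 45·λ^7/8.
Hence A² = 1/[45·λ^7/8].
With λ = 4.702: A² = 0.0000034986 and A = 0.0018705.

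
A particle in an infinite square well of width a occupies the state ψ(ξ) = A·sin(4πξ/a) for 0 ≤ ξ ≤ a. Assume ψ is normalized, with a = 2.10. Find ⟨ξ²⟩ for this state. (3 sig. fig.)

⟨ξ²⟩ = ∫ ξ^2 |ψ|² dξ over the full domain.
The ratio of the moment integral to the normalization integral gives ⟨ξ²⟩ = -a^2/(32·π^2) + a^2/3.
With a = 2.10, ⟨ξ^2⟩ = 1.456.

⟨ξ^2⟩ ≈ 1.46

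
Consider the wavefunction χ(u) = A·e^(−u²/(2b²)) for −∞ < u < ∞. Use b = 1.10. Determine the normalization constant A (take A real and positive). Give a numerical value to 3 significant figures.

A ≈ 0.716

Require ∫ |χ|² du = 1 over the whole domain.
∫|χ|² du = A²·(√(π)·b).
Hence A² = 1/[√(π)·b].
With b = 1.10: A² = 0.5129 and A = 0.7162.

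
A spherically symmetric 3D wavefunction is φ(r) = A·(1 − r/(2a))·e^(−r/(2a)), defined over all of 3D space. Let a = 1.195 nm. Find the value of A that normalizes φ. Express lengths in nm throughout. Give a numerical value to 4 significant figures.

A ≈ 0.1527 nm^(-3/2)

Normalization requires ∫|φ|² 4πr² dr = 1, integrated from 0 to ∞.
In 3D with spherical symmetry the volume element is 4πr² dr.
With ∫₀^∞ r^4 e^(−αr) dr = 4!/α^5, carrying out the integral gives A² · 8·π·a^3.
Setting this equal to 1 gives A² = 1/(8·π·a^3).
Plugging in a = 1.195 yields A = 0.15270.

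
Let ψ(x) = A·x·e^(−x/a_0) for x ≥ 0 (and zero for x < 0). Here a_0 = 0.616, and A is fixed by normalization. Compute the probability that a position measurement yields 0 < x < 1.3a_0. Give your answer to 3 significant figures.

P ≈ 0.482

P = ∫_{0}^{1.3a_0} |ψ(x)|² dx.
With A² fixed by ∫|ψ|² = 1, i.e. A² = (a_0^3/4)^(−1), substitute and integrate.
Let u = x/a_0; then A² and the length scale cancel, so P = ∫_{0}^{1.3} u^2·e^(-2·u) du ÷ ∫_{0}^{∞} u^2·e^(-2·u) du.
With ∫ u^2·e^(-2·u) du = -(2·u^2 + 2·u + 1)·e^(-2·u)/4 + C, the region integral is 1/4 - 349·e^(-13/5)/200 and the full one is 1/4.
This works out to P = 0.4816.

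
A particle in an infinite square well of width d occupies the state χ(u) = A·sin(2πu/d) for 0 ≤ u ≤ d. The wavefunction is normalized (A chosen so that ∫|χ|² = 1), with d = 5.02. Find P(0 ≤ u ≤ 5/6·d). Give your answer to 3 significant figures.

|χ|² is the probability density, so P = ∫_{0}^{5/6·d} |χ|² du.
Since A² = 1/(d/2), this is the region integral divided by the full normalization integral.
In terms of t = u/d (A² and the length scale cancel between numerator and denominator), P = [∫_{0}^{5/6} sin(2·π·t)^2 dt] / [∫_{0}^{1} sin(2·π·t)^2 dt].
With ∫ sin(2·π·t)^2 dt = t/2 - sin(4·π·t)/(8·π) + C, the region integral is √(3)/(16·π) + 5/12 and the full one is 1/2.
Taking the ratio, P = √(3)/(8·π) + 5/6.

P ≈ 0.902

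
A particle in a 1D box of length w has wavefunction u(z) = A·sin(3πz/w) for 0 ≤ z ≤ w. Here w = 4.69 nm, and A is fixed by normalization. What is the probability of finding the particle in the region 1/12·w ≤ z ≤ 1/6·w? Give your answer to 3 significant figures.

P ≈ 0.136

The probability is P = ∫ |u|² dz over [1/12·w, 1/6·w].
With A² fixed by ∫|u|² = 1, i.e. A² = (w/2)^(−1), substitute and integrate.
In terms of t = z/w (A² and the length scale cancel between numerator and denominator), P = [∫_{1/12}^{1/6} sin(3·π·t)^2 dt] / [∫_{0}^{1} sin(3·π·t)^2 dt].
Using ∫ sin(3·π·t)^2 dt = t/2 - sin(6·π·t)/(12·π), the numerator is 1/(12·π) + 1/24 and the denominator is 1/2.
The result is P = (2 + π)/(12·π).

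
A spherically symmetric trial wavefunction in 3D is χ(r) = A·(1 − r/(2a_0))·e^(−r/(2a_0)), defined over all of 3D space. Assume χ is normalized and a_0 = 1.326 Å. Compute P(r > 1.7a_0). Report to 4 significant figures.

P = ∫ |χ|² 4πr² dr over r > 1.7a_0.
Normalization gives A² = 1/(8·π·a_0^3).
In terms of u = r/a_0 (A², 4π and the length scale all cancel between numerator and denominator), P = [∫_{1.7}^{∞} u^2·(1 - u/2)^2·e^(-u) du] / [∫_{0}^{∞} u^2·(1 - u/2)^2·e^(-u) du].
Using ∫ u^2·(1 - u/2)^2·e^(-u) du = -(u^4/4 + u^2 + 2·u + 2)·e^(-u), the numerator is ≈ 1.89589 and the denominator is 2.
This evaluates to P = 0.94795.

P ≈ 0.9479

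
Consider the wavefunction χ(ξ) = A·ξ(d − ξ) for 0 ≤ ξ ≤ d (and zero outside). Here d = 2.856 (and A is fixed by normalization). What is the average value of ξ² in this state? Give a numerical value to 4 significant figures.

⟨ξ²⟩ = ∫ ξ^2 |χ|² dξ over the full domain.
Expanding the polynomial and integrating term by term, the ratio of the moment integral to the normalization integral gives ⟨ξ²⟩ = 2·d^2/7.
With d = 2.856, ⟨ξ^2⟩ = 2.3305.

⟨ξ^2⟩ ≈ 2.330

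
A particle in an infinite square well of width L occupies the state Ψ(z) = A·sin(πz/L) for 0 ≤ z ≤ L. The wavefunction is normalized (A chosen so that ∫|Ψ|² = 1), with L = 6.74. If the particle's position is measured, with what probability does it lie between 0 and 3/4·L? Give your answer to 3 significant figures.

P = ∫_{0}^{3/4·L} |Ψ(z)|² dz.
With A² fixed by ∫|Ψ|² = 1, i.e. A² = (L/2)^(−1), substitute and integrate.
In terms of u = z/L (A² and the length scale cancel between numerator and denominator), P = [∫_{0}^{3/4} sin(π·u)^2 du] / [∫_{0}^{1} sin(π·u)^2 du].
An antiderivative of sin(π·u)^2 is u/2 - sin(2·π·u)/(4·π); evaluating from 0 to 3/4 gives 1/(4·π) + 3/8, while the full integral is 1/2.
Evaluating gives P = (2 + 3·π)/(4·π).

P ≈ 0.909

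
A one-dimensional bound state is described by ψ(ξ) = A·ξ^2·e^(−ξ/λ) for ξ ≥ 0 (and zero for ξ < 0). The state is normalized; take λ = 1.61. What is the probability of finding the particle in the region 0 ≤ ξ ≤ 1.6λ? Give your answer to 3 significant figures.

P = ∫_{0}^{1.6λ} |ψ(ξ)|² dξ.
With A² fixed by ∫|ψ|² = 1, i.e. A² = (3·λ^5/4)^(−1), substitute and integrate.
Let u = ξ/λ; then A² and the length scale cancel, so P = ∫_{0}^{1.6} u^4·e^(-2·u) du ÷ ∫_{0}^{∞} u^4·e^(-2·u) du.
An antiderivative of u^4·e^(-2·u) is -(u^4/2 + u^3 + 3·u^2/2 + 3·u/2 + 3/4)·e^(-2·u); evaluating from 0 to 1.6 gives ≈ 0.16454, while the full integral is 3/4.
The result is P = 0.2194.

P ≈ 0.219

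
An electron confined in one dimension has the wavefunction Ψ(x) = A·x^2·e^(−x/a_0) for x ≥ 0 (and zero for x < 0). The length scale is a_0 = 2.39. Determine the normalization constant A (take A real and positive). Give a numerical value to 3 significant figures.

Require ∫ |Ψ|² dx = 1 over the whole domain.
Recall ∫₀^∞ x^m e^(−x/β) dx = m!·β^(m+1), with Ψ = A·x^2·e^(−x/a_0), the integral evaluates to A²·[3·a_0^5/4].
So A² = (3·a_0^5/4)^(−1).
Plugging in a_0 = 2.39 yields A = 0.1308.

A ≈ 0.131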